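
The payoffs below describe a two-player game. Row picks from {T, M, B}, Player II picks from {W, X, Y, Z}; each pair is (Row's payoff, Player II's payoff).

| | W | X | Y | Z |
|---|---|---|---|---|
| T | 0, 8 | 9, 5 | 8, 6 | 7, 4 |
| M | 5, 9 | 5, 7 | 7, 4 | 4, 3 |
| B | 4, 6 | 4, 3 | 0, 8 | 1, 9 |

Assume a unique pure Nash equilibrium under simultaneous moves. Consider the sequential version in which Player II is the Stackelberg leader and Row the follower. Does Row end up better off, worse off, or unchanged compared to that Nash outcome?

Backward induction with Player II moving first.
- W → Row plays M (best of 0, 5, 4); Player II gets 9.
- X → Row plays T (best of 9, 5, 4); Player II gets 5.
- Y → Row plays T (best of 8, 7, 0); Player II gets 6.
- Z → Row plays T (best of 7, 4, 1); Player II gets 4.
Player II's induced payoffs are 9, 5, 6, 4, so Player II commits to W. Subgame-perfect outcome: (M, W) with payoffs (5, 9).
Now find the simultaneous Nash equilibrium.
Row's best replies: W→M; X→T; Y→T; Z→T.
Player II's best replies: T→W; M→W; B→Z.
The unique mutual best reply is (M, W), giving (5, 9).
Row earns 5 sequentially versus 5 at the Nash outcome: unchanged.

unchanged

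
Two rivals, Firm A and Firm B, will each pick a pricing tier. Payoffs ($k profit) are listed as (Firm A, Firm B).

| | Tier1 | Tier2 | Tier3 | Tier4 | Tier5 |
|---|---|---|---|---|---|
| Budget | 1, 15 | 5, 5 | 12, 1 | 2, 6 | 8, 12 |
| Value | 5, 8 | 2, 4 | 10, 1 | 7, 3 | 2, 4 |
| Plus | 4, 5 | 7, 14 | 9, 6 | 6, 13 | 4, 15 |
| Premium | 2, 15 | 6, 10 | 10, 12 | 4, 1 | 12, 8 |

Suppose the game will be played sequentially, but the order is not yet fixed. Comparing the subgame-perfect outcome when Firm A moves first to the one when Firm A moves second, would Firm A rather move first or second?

second

If Firm A leads: Firm B's best replies are Budget→Tier1, Value→Tier1, Plus→Tier5, Premium→Tier1; Firm A's induced payoffs 1, 5, 4, 2; outcome (Value, Tier1), payoffs (5, 8).
If Firm B leads: Firm A's best replies are Tier1→Value, Tier2→Plus, Tier3→Budget, Tier4→Value, Tier5→Premium; Firm B's induced payoffs 8, 14, 1, 3, 8; outcome (Plus, Tier2), payoffs (7, 14).
Firm A gets 5 moving first and 7 moving second, so Firm A prefers to move second.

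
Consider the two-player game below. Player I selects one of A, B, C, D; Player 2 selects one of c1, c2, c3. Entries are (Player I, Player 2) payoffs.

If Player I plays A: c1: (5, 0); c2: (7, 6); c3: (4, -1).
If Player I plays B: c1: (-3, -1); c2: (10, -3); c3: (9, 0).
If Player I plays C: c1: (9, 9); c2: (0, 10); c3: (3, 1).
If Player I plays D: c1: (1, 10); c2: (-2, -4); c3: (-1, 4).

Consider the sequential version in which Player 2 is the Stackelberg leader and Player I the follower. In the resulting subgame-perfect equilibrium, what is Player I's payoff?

9

Solve by backward induction (Player 2 leads).
- c1: BR = C, leader payoff 9.
- c2: BR = B, leader payoff -3.
- c3: BR = B, leader payoff 0.
Among 9, -3, 0, the best is 9 at c1. Subgame-perfect outcome: (C, c1) with payoffs (9, 9).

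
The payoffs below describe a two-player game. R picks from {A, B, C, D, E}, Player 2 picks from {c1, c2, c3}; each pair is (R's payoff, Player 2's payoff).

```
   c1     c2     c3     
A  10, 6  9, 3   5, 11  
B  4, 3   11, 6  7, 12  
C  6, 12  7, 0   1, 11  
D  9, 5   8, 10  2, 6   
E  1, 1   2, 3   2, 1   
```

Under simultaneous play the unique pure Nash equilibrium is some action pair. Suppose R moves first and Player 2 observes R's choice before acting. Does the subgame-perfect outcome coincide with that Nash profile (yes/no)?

no

Backward induction with R moving first.
- A: Player 2 compares 6, 3, 11 and picks c3; R would get 5.
- B: Player 2 compares 3, 6, 12 and picks c3; R would get 7.
- C: Player 2 compares 12, 0, 11 and picks c1; R would get 6.
- D: Player 2 compares 5, 10, 6 and picks c2; R would get 8.
- E: Player 2 compares 1, 3, 1 and picks c2; R would get 2.
Among 5, 7, 6, 8, 2, the best is 8 at D. Subgame-perfect outcome: (D, c2) with payoffs (8, 10).
Now find the simultaneous Nash equilibrium.
R's best replies: c1→A; c2→B; c3→B.
Player 2's best replies: A→c3; B→c3; C→c1; D→c2; E→c2.
Only (B, c3) has each player best-responding; Nash payoffs (7, 12).
Sequential outcome (D, c2) differs from the Nash profile (B, c3).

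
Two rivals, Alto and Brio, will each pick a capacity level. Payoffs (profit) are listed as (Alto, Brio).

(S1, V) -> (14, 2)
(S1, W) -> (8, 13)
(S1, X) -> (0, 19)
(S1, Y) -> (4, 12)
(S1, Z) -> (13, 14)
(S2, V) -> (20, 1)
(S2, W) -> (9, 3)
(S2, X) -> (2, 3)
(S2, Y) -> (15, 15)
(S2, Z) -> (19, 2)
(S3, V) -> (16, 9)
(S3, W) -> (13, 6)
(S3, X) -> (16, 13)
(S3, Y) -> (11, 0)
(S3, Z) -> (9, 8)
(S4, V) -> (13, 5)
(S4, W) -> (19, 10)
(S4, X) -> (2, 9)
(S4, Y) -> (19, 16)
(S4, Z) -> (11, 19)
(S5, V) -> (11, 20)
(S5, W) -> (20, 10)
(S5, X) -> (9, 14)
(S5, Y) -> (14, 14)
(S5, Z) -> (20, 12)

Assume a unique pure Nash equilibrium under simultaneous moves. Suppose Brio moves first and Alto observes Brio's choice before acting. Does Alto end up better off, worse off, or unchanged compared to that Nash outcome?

better off

Work backward from Alto's decision.
- V → Alto plays S2 (best of 14, 20, 16, 13, 11); Brio gets 1.
- W → Alto plays S5 (best of 8, 9, 13, 19, 20); Brio gets 10.
- X → Alto plays S3 (best of 0, 2, 16, 2, 9); Brio gets 13.
- Y → Alto plays S4 (best of 4, 15, 11, 19, 14); Brio gets 16.
- Z → Alto plays S5 (best of 13, 19, 9, 11, 20); Brio gets 12.
Brio's induced payoffs are 1, 10, 13, 16, 12, so Brio commits to Y. Subgame-perfect outcome: (S4, Y) with payoffs (19, 16).
Now find the simultaneous Nash equilibrium.
Alto's best replies: V→S2; W→S5; X→S3; Y→S4; Z→S5.
Brio's best replies: S1→X; S2→Y; S3→X; S4→Z; S5→V.
Only (S3, X) has each player best-responding; Nash payoffs (16, 13).
Alto earns 19 sequentially versus 16 at the Nash outcome: better off.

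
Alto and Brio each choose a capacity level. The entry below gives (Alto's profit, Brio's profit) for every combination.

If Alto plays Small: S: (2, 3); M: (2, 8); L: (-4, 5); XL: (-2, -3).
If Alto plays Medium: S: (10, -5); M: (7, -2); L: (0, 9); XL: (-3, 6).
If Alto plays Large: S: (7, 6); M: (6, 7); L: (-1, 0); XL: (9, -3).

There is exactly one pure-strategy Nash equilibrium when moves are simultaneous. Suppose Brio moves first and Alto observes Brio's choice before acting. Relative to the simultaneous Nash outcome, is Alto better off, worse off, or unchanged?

Alto best-responds to each possible Brio move:
- S: Alto compares 2, 10, 7 and picks Medium; Brio would get -5.
- M: Alto compares 2, 7, 6 and picks Medium; Brio would get -2.
- L: Alto compares -4, 0, -1 and picks Medium; Brio would get 9.
- XL: Alto compares -2, -3, 9 and picks Large; Brio would get -3.
Maximizing over -5, -2, 9, -3, Brio chooses L. Subgame-perfect outcome: (Medium, L) with payoffs (0, 9).
For the simultaneous game, intersect best replies.
Alto's best replies: S→Medium; M→Medium; L→Medium; XL→Large.
Brio's best replies: Small→M; Medium→L; Large→M.
Only (Medium, L) has each player best-responding; Nash payoffs (0, 9).
Alto earns 0 sequentially versus 0 at the Nash outcome: unchanged.

unchanged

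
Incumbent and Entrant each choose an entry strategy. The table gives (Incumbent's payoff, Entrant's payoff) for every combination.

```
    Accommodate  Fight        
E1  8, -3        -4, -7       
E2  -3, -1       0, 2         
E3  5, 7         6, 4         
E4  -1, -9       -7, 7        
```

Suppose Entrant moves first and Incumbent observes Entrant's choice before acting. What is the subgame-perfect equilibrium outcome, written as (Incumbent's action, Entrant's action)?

(E3, Fight)

Work backward from Incumbent's decision.
- Accommodate: BR = E1, leader payoff -3.
- Fight: BR = E3, leader payoff 4.
Among -3, 4, the best is 4 at Fight. Subgame-perfect outcome: (E3, Fight) with payoffs (6, 4).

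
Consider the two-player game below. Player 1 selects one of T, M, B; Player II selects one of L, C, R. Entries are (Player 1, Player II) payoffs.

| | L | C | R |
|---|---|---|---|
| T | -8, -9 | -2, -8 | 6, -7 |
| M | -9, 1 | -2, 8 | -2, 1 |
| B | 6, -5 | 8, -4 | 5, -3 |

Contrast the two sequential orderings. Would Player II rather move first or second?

If Player 1 leads: Player II's best replies are T→R, M→C, B→R; Player 1's induced payoffs 6, -2, 5; outcome (T, R), payoffs (6, -7).
If Player II leads: Player 1's best replies are L→B, C→B, R→T; Player II's induced payoffs -5, -4, -7; outcome (B, C), payoffs (8, -4).
Player II gets -4 moving first and -7 moving second, so Player II prefers to move first.

first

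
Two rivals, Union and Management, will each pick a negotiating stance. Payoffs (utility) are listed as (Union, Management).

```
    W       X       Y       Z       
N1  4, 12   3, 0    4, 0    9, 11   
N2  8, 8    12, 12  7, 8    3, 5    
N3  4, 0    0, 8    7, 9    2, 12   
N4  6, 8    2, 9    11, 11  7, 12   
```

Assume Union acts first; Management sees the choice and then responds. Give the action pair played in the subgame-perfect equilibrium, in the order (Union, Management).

(N2, X)

Solve by backward induction (Union leads).
- N1: Management compares 12, 0, 0, 11 and picks W; Union would get 4.
- N2: Management compares 8, 12, 8, 5 and picks X; Union would get 12.
- N3: Management compares 0, 8, 9, 12 and picks Z; Union would get 2.
- N4: Management compares 8, 9, 11, 12 and picks Z; Union would get 7.
Maximizing over 4, 12, 2, 7, Union chooses N2. Subgame-perfect outcome: (N2, X) with payoffs (12, 12).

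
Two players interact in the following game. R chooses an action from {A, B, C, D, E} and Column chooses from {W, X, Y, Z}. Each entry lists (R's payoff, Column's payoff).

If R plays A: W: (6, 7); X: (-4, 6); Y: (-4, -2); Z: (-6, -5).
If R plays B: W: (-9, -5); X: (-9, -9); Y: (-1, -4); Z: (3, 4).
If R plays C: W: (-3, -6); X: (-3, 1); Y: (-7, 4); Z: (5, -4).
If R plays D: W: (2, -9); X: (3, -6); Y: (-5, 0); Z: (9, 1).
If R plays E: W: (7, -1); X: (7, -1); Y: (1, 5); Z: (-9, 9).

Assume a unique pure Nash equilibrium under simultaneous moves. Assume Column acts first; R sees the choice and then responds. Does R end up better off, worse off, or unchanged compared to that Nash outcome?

Work backward from R's decision.
- W → R plays E (best of 6, -9, -3, 2, 7); Column gets -1.
- X → R plays E (best of -4, -9, -3, 3, 7); Column gets -1.
- Y → R plays E (best of -4, -1, -7, -5, 1); Column gets 5.
- Z → R plays D (best of -6, 3, 5, 9, -9); Column gets 1.
Maximizing over -1, -1, 5, 1, Column chooses Y. Subgame-perfect outcome: (E, Y) with payoffs (1, 5).
Now find the simultaneous Nash equilibrium.
R's best replies: W→E; X→E; Y→E; Z→D.
Column's best replies: A→W; B→Z; C→Y; D→Z; E→Z.
The unique mutual best reply is (D, Z), giving (9, 1).
R earns 1 sequentially versus 9 at the Nash outcome: worse off.

worse off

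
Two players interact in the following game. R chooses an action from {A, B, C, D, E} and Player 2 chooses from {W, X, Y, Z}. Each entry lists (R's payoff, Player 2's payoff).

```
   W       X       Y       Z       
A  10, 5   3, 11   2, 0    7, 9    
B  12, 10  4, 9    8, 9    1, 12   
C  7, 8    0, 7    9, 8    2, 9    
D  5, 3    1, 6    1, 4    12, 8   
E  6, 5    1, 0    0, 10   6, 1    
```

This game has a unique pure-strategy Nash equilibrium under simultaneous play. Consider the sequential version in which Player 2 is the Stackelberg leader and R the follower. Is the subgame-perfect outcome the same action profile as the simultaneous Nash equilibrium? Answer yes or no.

R best-responds to each possible Player 2 move:
- W: R compares 10, 12, 7, 5, 6 and picks B; Player 2 would get 10.
- X: R compares 3, 4, 0, 1, 1 and picks B; Player 2 would get 9.
- Y: R compares 2, 8, 9, 1, 0 and picks C; Player 2 would get 8.
- Z: R compares 7, 1, 2, 12, 6 and picks D; Player 2 would get 8.
Maximizing over 10, 9, 8, 8, Player 2 chooses W. Subgame-perfect outcome: (B, W) with payoffs (12, 10).
For the simultaneous game, intersect best replies.
R's best replies: W→B; X→B; Y→C; Z→D.
Player 2's best replies: A→X; B→Z; C→Z; D→Z; E→Y.
The unique mutual best reply is (D, Z), giving (12, 8).
Sequential outcome (B, W) differs from the Nash profile (D, Z).

no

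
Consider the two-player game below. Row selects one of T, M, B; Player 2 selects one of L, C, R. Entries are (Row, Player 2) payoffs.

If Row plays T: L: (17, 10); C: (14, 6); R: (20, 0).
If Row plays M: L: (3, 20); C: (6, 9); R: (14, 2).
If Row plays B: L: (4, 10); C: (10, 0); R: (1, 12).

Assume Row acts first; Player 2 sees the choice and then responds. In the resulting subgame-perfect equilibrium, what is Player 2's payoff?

Player 2 best-responds to each possible Row move:
- T: Player 2 compares 10, 6, 0 and picks L; Row would get 17.
- M: Player 2 compares 20, 9, 2 and picks L; Row would get 3.
- B: Player 2 compares 10, 0, 12 and picks R; Row would get 1.
Maximizing over 17, 3, 1, Row chooses T. Subgame-perfect outcome: (T, L) with payoffs (17, 10).

10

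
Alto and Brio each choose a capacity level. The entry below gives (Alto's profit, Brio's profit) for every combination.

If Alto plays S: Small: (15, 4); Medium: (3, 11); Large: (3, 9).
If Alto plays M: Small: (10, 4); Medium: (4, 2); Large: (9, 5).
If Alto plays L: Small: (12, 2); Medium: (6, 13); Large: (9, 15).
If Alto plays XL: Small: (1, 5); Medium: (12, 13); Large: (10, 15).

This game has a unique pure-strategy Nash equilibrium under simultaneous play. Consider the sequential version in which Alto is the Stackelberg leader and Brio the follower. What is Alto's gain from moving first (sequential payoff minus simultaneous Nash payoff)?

0

Backward induction with Alto moving first.
- S: Brio compares 4, 11, 9 and picks Medium; Alto would get 3.
- M: Brio compares 4, 2, 5 and picks Large; Alto would get 9.
- L: Brio compares 2, 13, 15 and picks Large; Alto would get 9.
- XL: Brio compares 5, 13, 15 and picks Large; Alto would get 10.
Alto's induced payoffs are 3, 9, 9, 10, so Alto commits to XL. Subgame-perfect outcome: (XL, Large) with payoffs (10, 15).
Under simultaneous play:
Alto's best replies: Small→S; Medium→XL; Large→XL.
Brio's best replies: S→Medium; M→Large; L→Large; XL→Large.
The unique mutual best reply is (XL, Large), giving (10, 15).
Alto's commitment gain: 10 − 10 = 0.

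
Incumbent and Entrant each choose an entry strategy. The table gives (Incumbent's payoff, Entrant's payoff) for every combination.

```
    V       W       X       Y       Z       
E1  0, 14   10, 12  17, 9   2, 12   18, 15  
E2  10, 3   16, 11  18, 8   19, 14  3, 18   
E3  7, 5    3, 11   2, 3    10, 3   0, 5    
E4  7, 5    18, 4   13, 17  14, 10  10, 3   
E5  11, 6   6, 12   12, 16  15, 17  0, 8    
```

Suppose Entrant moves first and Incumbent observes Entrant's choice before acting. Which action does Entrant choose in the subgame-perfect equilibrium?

Work backward from Incumbent's decision.
- V → Incumbent plays E5 (best of 0, 10, 7, 7, 11); Entrant gets 6.
- W → Incumbent plays E4 (best of 10, 16, 3, 18, 6); Entrant gets 4.
- X → Incumbent plays E2 (best of 17, 18, 2, 13, 12); Entrant gets 8.
- Y → Incumbent plays E2 (best of 2, 19, 10, 14, 15); Entrant gets 14.
- Z → Incumbent plays E1 (best of 18, 3, 0, 10, 0); Entrant gets 15.
Maximizing over 6, 4, 8, 14, 15, Entrant chooses Z. Subgame-perfect outcome: (E1, Z) with payoffs (18, 15).

Z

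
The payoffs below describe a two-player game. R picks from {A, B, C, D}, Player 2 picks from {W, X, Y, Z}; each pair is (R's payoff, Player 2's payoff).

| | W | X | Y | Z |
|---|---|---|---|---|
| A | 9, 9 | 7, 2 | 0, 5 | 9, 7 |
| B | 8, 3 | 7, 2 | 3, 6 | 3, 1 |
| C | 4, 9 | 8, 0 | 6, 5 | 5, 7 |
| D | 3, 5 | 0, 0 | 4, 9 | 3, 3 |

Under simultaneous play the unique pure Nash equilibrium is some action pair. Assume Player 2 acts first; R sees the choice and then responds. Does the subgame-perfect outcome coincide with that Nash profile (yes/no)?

yes

Work backward from R's decision.
- W: R compares 9, 8, 4, 3 and picks A; Player 2 would get 9.
- X: R compares 7, 7, 8, 0 and picks C; Player 2 would get 0.
- Y: R compares 0, 3, 6, 4 and picks C; Player 2 would get 5.
- Z: R compares 9, 3, 5, 3 and picks A; Player 2 would get 7.
Among 9, 0, 5, 7, the best is 9 at W. Subgame-perfect outcome: (A, W) with payoffs (9, 9).
Now find the simultaneous Nash equilibrium.
R's best replies: W→A; X→C; Y→C; Z→A.
Player 2's best replies: A→W; B→Y; C→W; D→Y.
The unique mutual best reply is (A, W), giving (9, 9).
Sequential outcome (A, W) coincides with the Nash profile (A, W).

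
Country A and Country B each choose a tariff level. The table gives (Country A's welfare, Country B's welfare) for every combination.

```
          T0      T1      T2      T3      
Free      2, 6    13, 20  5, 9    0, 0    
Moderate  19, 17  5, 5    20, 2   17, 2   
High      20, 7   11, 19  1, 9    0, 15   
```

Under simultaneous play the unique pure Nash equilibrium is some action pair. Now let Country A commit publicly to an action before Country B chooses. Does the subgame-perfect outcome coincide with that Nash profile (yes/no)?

no

Work backward from Country B's decision.
- Free → Country B plays T1 (best of 6, 20, 9, 0); Country A gets 13.
- Moderate → Country B plays T0 (best of 17, 5, 2, 2); Country A gets 19.
- High → Country B plays T1 (best of 7, 19, 9, 15); Country A gets 11.
Maximizing over 13, 19, 11, Country A chooses Moderate. Subgame-perfect outcome: (Moderate, T0) with payoffs (19, 17).
Under simultaneous play:
Country A's best replies: T0→High; T1→Free; T2→Moderate; T3→Moderate.
Country B's best replies: Free→T1; Moderate→T0; High→T1.
The unique mutual best reply is (Free, T1), giving (13, 20).
Sequential outcome (Moderate, T0) differs from the Nash profile (Free, T1).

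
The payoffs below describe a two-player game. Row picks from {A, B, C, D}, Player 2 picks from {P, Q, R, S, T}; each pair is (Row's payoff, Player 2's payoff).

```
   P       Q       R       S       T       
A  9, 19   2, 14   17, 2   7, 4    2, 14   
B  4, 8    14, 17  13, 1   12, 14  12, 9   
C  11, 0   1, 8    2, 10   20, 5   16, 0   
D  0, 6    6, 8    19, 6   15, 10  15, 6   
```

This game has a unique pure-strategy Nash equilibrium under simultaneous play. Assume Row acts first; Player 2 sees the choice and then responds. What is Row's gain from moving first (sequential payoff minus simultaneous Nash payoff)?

1

Work backward from Player 2's decision.
- A: BR = P, leader payoff 9.
- B: BR = Q, leader payoff 14.
- C: BR = R, leader payoff 2.
- D: BR = S, leader payoff 15.
Row's induced payoffs are 9, 14, 2, 15, so Row commits to D. Subgame-perfect outcome: (D, S) with payoffs (15, 10).
For the simultaneous game, intersect best replies.
Row's best replies: P→C; Q→B; R→D; S→C; T→C.
Player 2's best replies: A→P; B→Q; C→R; D→S.
The unique mutual best reply is (B, Q), giving (14, 17).
Row's commitment gain: 15 − 14 = 1.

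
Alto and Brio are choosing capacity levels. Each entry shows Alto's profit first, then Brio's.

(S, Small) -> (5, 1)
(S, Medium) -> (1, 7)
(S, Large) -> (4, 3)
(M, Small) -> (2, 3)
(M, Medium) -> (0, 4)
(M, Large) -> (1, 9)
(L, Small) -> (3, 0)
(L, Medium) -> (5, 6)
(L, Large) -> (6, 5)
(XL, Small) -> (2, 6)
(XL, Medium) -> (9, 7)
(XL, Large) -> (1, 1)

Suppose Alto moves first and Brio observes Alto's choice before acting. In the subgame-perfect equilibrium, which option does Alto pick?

Brio best-responds to each possible Alto move:
- S: Brio compares 1, 7, 3 and picks Medium; Alto would get 1.
- M: Brio compares 3, 4, 9 and picks Large; Alto would get 1.
- L: Brio compares 0, 6, 5 and picks Medium; Alto would get 5.
- XL: Brio compares 6, 7, 1 and picks Medium; Alto would get 9.
Among 1, 1, 5, 9, the best is 9 at XL. Subgame-perfect outcome: (XL, Medium) with payoffs (9, 7).

XL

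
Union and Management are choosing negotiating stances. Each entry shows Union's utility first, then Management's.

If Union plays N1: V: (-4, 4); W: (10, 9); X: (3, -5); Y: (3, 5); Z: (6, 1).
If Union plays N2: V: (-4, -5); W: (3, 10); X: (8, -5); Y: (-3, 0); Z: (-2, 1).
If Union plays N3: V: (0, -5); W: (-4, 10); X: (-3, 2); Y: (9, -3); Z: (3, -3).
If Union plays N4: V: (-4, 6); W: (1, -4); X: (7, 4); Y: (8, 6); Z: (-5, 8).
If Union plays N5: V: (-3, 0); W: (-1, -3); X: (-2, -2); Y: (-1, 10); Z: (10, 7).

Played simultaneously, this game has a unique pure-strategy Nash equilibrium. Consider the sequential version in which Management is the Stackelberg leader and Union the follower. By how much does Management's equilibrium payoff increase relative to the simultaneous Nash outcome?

0

Solve by backward induction (Management leads).
- V: BR = N3, leader payoff -5.
- W: BR = N1, leader payoff 9.
- X: BR = N2, leader payoff -5.
- Y: BR = N3, leader payoff -3.
- Z: BR = N5, leader payoff 7.
Among -5, 9, -5, -3, 7, the best is 9 at W. Subgame-perfect outcome: (N1, W) with payoffs (10, 9).
Now find the simultaneous Nash equilibrium.
Union's best replies: V→N3; W→N1; X→N2; Y→N3; Z→N5.
Management's best replies: N1→W; N2→W; N3→W; N4→Z; N5→Y.
The unique mutual best reply is (N1, W), giving (10, 9).
Management's commitment gain: 9 − 9 = 0.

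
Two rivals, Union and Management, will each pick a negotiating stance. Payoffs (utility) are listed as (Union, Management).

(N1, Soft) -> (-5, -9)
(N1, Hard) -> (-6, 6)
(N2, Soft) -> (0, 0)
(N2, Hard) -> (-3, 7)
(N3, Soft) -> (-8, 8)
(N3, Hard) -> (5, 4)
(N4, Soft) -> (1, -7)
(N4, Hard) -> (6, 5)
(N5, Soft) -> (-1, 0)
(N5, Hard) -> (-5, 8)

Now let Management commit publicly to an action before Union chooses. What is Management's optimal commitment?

Hard

Union best-responds to each possible Management move:
- Soft → Union plays N4 (best of -5, 0, -8, 1, -1); Management gets -7.
- Hard → Union plays N4 (best of -6, -3, 5, 6, -5); Management gets 5.
Among -7, 5, the best is 5 at Hard. Subgame-perfect outcome: (N4, Hard) with payoffs (6, 5).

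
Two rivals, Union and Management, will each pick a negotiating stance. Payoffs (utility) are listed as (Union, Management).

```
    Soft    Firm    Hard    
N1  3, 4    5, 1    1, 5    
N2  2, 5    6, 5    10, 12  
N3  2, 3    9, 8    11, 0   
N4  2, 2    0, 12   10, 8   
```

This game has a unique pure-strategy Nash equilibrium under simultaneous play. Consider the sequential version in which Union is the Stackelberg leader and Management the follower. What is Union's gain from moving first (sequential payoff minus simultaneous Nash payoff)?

1

Work backward from Management's decision.
- N1 → Management plays Hard (best of 4, 1, 5); Union gets 1.
- N2 → Management plays Hard (best of 5, 5, 12); Union gets 10.
- N3 → Management plays Firm (best of 3, 8, 0); Union gets 9.
- N4 → Management plays Firm (best of 2, 12, 8); Union gets 0.
Maximizing over 1, 10, 9, 0, Union chooses N2. Subgame-perfect outcome: (N2, Hard) with payoffs (10, 12).
Under simultaneous play:
Union's best replies: Soft→N1; Firm→N3; Hard→N3.
Management's best replies: N1→Hard; N2→Hard; N3→Firm; N4→Firm.
Only (N3, Firm) has each player best-responding; Nash payoffs (9, 8).
Union's commitment gain: 10 − 9 = 1.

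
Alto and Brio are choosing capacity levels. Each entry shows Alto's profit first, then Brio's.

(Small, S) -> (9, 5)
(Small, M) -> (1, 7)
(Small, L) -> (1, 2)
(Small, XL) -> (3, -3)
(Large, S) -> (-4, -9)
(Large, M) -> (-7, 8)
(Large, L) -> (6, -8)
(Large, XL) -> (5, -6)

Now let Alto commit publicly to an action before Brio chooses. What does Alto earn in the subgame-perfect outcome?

Work backward from Brio's decision.
- Small: Brio compares 5, 7, 2, -3 and picks M; Alto would get 1.
- Large: Brio compares -9, 8, -8, -6 and picks M; Alto would get -7.
Alto's induced payoffs are 1, -7, so Alto commits to Small. Subgame-perfect outcome: (Small, M) with payoffs (1, 7).

1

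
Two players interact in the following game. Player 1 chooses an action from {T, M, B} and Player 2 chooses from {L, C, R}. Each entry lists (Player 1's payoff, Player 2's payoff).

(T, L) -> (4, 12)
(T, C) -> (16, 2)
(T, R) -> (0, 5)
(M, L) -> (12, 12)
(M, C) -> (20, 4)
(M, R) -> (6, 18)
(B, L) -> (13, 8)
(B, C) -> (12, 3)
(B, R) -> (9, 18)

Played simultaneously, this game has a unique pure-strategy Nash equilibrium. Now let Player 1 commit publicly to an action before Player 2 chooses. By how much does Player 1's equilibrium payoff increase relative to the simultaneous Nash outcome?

0

Work backward from Player 2's decision.
- T: Player 2 compares 12, 2, 5 and picks L; Player 1 would get 4.
- M: Player 2 compares 12, 4, 18 and picks R; Player 1 would get 6.
- B: Player 2 compares 8, 3, 18 and picks R; Player 1 would get 9.
Player 1's induced payoffs are 4, 6, 9, so Player 1 commits to B. Subgame-perfect outcome: (B, R) with payoffs (9, 18).
For the simultaneous game, intersect best replies.
Player 1's best replies: L→B; C→M; R→B.
Player 2's best replies: T→L; M→R; B→R.
Only (B, R) has each player best-responding; Nash payoffs (9, 18).
Player 1's commitment gain: 9 − 9 = 0.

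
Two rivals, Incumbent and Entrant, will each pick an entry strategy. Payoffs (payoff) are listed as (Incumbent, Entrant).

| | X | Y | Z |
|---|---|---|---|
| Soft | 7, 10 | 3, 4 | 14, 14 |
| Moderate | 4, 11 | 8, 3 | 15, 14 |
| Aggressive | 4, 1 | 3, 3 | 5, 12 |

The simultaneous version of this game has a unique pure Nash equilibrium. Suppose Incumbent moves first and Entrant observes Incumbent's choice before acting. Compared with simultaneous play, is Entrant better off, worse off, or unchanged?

Solve by backward induction (Incumbent leads).
- Soft → Entrant plays Z (best of 10, 4, 14); Incumbent gets 14.
- Moderate → Entrant plays Z (best of 11, 3, 14); Incumbent gets 15.
- Aggressive → Entrant plays Z (best of 1, 3, 12); Incumbent gets 5.
Incumbent's induced payoffs are 14, 15, 5, so Incumbent commits to Moderate. Subgame-perfect outcome: (Moderate, Z) with payoffs (15, 14).
For the simultaneous game, intersect best replies.
Incumbent's best replies: X→Soft; Y→Moderate; Z→Moderate.
Entrant's best replies: Soft→Z; Moderate→Z; Aggressive→Z.
The unique mutual best reply is (Moderate, Z), giving (15, 14).
Entrant earns 14 sequentially versus 14 at the Nash outcome: unchanged.

unchanged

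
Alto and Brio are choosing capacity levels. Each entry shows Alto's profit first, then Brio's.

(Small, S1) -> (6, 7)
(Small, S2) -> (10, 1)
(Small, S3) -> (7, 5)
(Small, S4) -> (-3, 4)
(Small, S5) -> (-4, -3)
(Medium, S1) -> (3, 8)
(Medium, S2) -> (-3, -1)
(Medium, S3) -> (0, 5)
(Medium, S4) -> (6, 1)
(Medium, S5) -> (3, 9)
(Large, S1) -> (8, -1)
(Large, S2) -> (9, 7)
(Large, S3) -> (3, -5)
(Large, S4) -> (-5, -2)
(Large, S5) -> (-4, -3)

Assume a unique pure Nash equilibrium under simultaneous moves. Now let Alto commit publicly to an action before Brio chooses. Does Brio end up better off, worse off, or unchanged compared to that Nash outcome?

Work backward from Brio's decision.
- Small: Brio compares 7, 1, 5, 4, -3 and picks S1; Alto would get 6.
- Medium: Brio compares 8, -1, 5, 1, 9 and picks S5; Alto would get 3.
- Large: Brio compares -1, 7, -5, -2, -3 and picks S2; Alto would get 9.
Alto's induced payoffs are 6, 3, 9, so Alto commits to Large. Subgame-perfect outcome: (Large, S2) with payoffs (9, 7).
Now find the simultaneous Nash equilibrium.
Alto's best replies: S1→Large; S2→Small; S3→Small; S4→Medium; S5→Medium.
Brio's best replies: Small→S1; Medium→S5; Large→S2.
The unique mutual best reply is (Medium, S5), giving (3, 9).
Brio earns 7 sequentially versus 9 at the Nash outcome: worse off.

worse off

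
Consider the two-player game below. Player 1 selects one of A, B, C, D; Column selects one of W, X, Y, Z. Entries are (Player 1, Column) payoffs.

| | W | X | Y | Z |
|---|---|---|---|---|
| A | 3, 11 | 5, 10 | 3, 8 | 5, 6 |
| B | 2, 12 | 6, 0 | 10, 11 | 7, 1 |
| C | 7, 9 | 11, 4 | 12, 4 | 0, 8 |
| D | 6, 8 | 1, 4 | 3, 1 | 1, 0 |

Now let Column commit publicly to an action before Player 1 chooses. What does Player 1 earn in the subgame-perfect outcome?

7

Work backward from Player 1's decision.
- W: Player 1 compares 3, 2, 7, 6 and picks C; Column would get 9.
- X: Player 1 compares 5, 6, 11, 1 and picks C; Column would get 4.
- Y: Player 1 compares 3, 10, 12, 3 and picks C; Column would get 4.
- Z: Player 1 compares 5, 7, 0, 1 and picks B; Column would get 1.
Among 9, 4, 4, 1, the best is 9 at W. Subgame-perfect outcome: (C, W) with payoffs (7, 9).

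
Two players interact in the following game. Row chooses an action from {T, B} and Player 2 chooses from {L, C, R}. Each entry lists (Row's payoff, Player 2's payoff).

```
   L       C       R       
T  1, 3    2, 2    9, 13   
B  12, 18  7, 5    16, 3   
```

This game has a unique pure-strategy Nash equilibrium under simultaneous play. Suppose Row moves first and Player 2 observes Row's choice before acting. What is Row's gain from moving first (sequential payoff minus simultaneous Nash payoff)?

0

Solve by backward induction (Row leads).
- T: Player 2 compares 3, 2, 13 and picks R; Row would get 9.
- B: Player 2 compares 18, 5, 3 and picks L; Row would get 12.
Row's induced payoffs are 9, 12, so Row commits to B. Subgame-perfect outcome: (B, L) with payoffs (12, 18).
Now find the simultaneous Nash equilibrium.
Row's best replies: L→B; C→B; R→B.
Player 2's best replies: T→R; B→L.
Only (B, L) has each player best-responding; Nash payoffs (12, 18).
Row's commitment gain: 12 − 12 = 0.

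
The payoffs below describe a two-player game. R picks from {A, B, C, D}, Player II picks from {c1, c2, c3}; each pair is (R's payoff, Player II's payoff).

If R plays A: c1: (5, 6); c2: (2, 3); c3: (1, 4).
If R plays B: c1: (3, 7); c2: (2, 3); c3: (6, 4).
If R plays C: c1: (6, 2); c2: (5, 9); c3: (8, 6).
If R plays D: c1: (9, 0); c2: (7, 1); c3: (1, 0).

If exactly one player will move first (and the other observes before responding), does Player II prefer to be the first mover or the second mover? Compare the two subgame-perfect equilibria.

first

If R leads: Player II's best replies are A→c1, B→c1, C→c2, D→c2; R's induced payoffs 5, 3, 5, 7; outcome (D, c2), payoffs (7, 1).
If Player II leads: R's best replies are c1→D, c2→D, c3→C; Player II's induced payoffs 0, 1, 6; outcome (C, c3), payoffs (8, 6).
Player II gets 6 moving first and 1 moving second, so Player II prefers to move first.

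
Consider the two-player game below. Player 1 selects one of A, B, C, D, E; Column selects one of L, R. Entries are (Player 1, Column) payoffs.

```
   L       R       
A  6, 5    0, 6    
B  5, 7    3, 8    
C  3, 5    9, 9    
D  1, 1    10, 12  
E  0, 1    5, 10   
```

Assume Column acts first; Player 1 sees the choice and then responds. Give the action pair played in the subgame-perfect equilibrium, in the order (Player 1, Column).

(D, R)

Backward induction with Column moving first.
- L → Player 1 plays A (best of 6, 5, 3, 1, 0); Column gets 5.
- R → Player 1 plays D (best of 0, 3, 9, 10, 5); Column gets 12.
Maximizing over 5, 12, Column chooses R. Subgame-perfect outcome: (D, R) with payoffs (10, 12).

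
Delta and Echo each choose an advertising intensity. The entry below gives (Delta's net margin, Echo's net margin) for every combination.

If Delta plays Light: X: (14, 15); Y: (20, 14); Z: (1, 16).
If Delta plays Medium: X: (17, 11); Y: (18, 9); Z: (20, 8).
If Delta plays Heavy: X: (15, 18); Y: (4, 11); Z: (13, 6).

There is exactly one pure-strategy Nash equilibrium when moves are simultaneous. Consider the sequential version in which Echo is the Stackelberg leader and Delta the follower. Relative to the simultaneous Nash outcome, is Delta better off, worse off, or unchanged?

Backward induction with Echo moving first.
- X: BR = Medium, leader payoff 11.
- Y: BR = Light, leader payoff 14.
- Z: BR = Medium, leader payoff 8.
Maximizing over 11, 14, 8, Echo chooses Y. Subgame-perfect outcome: (Light, Y) with payoffs (20, 14).
Now find the simultaneous Nash equilibrium.
Delta's best replies: X→Medium; Y→Light; Z→Medium.
Echo's best replies: Light→Z; Medium→X; Heavy→X.
Only (Medium, X) has each player best-responding; Nash payoffs (17, 11).
Delta earns 20 sequentially versus 17 at the Nash outcome: better off.

better off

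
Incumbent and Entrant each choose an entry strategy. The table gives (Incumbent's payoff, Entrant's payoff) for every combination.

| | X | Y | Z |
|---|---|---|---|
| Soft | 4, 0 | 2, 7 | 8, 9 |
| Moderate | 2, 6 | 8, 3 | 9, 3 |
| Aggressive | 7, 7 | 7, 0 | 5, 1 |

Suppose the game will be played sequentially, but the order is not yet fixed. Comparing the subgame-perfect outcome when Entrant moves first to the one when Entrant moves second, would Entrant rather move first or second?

If Incumbent leads: Entrant's best replies are Soft→Z, Moderate→X, Aggressive→X; Incumbent's induced payoffs 8, 2, 7; outcome (Soft, Z), payoffs (8, 9).
If Entrant leads: Incumbent's best replies are X→Aggressive, Y→Moderate, Z→Moderate; Entrant's induced payoffs 7, 3, 3; outcome (Aggressive, X), payoffs (7, 7).
Entrant gets 7 moving first and 9 moving second, so Entrant prefers to move second.

second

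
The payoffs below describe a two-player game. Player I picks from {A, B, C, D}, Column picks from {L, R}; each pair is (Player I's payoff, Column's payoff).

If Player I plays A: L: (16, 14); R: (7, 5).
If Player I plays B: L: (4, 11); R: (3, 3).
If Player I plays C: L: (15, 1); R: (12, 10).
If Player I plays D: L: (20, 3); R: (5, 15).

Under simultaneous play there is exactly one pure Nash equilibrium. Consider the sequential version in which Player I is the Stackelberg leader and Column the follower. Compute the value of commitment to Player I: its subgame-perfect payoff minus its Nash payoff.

4

Backward induction with Player I moving first.
- A → Column plays L (best of 14, 5); Player I gets 16.
- B → Column plays L (best of 11, 3); Player I gets 4.
- C → Column plays R (best of 1, 10); Player I gets 12.
- D → Column plays R (best of 3, 15); Player I gets 5.
Maximizing over 16, 4, 12, 5, Player I chooses A. Subgame-perfect outcome: (A, L) with payoffs (16, 14).
For the simultaneous game, intersect best replies.
Player I's best replies: L→D; R→C.
Column's best replies: A→L; B→L; C→R; D→R.
The unique mutual best reply is (C, R), giving (12, 10).
Player I's commitment gain: 16 − 12 = 4.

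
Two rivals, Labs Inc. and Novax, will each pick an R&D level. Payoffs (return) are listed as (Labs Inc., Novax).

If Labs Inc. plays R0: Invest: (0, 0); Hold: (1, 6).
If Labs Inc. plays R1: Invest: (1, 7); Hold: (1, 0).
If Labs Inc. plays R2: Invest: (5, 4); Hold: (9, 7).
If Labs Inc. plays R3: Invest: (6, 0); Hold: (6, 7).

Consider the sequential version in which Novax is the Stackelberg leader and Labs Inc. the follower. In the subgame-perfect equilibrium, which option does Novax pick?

Backward induction with Novax moving first.
- Invest → Labs Inc. plays R3 (best of 0, 1, 5, 6); Novax gets 0.
- Hold → Labs Inc. plays R2 (best of 1, 1, 9, 6); Novax gets 7.
Among 0, 7, the best is 7 at Hold. Subgame-perfect outcome: (R2, Hold) with payoffs (9, 7).

Hold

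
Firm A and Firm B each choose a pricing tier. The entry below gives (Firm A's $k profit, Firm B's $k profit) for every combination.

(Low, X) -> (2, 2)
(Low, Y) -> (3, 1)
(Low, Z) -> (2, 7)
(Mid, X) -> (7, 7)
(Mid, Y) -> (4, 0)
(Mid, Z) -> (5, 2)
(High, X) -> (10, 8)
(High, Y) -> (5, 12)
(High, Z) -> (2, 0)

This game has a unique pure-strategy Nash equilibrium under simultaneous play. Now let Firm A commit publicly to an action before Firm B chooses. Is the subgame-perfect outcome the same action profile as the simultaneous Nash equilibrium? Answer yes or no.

no

Firm B best-responds to each possible Firm A move:
- Low → Firm B plays Z (best of 2, 1, 7); Firm A gets 2.
- Mid → Firm B plays X (best of 7, 0, 2); Firm A gets 7.
- High → Firm B plays Y (best of 8, 12, 0); Firm A gets 5.
Among 2, 7, 5, the best is 7 at Mid. Subgame-perfect outcome: (Mid, X) with payoffs (7, 7).
Now find the simultaneous Nash equilibrium.
Firm A's best replies: X→High; Y→High; Z→Mid.
Firm B's best replies: Low→Z; Mid→X; High→Y.
The unique mutual best reply is (High, Y), giving (5, 12).
Sequential outcome (Mid, X) differs from the Nash profile (High, Y).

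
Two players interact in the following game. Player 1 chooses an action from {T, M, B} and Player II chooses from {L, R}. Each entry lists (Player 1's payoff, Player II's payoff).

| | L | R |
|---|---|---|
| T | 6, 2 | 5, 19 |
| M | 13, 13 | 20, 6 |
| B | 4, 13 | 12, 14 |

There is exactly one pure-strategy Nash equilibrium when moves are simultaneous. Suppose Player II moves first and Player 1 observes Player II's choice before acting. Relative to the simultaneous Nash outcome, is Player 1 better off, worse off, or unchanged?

unchanged

Solve by backward induction (Player II leads).
- L → Player 1 plays M (best of 6, 13, 4); Player II gets 13.
- R → Player 1 plays M (best of 5, 20, 12); Player II gets 6.
Maximizing over 13, 6, Player II chooses L. Subgame-perfect outcome: (M, L) with payoffs (13, 13).
Now find the simultaneous Nash equilibrium.
Player 1's best replies: L→M; R→M.
Player II's best replies: T→R; M→L; B→R.
Only (M, L) has each player best-responding; Nash payoffs (13, 13).
Player 1 earns 13 sequentially versus 13 at the Nash outcome: unchanged.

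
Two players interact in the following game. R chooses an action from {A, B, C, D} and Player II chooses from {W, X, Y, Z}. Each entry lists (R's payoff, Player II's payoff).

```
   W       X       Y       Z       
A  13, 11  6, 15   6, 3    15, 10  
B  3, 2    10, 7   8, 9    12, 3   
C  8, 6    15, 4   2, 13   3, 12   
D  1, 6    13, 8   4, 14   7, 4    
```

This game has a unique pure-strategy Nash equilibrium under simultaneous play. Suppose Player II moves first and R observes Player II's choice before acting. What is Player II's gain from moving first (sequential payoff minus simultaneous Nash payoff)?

Work backward from R's decision.
- W: BR = A, leader payoff 11.
- X: BR = C, leader payoff 4.
- Y: BR = B, leader payoff 9.
- Z: BR = A, leader payoff 10.
Player II's induced payoffs are 11, 4, 9, 10, so Player II commits to W. Subgame-perfect outcome: (A, W) with payoffs (13, 11).
Now find the simultaneous Nash equilibrium.
R's best replies: W→A; X→C; Y→B; Z→A.
Player II's best replies: A→X; B→Y; C→Y; D→Y.
The unique mutual best reply is (B, Y), giving (8, 9).
Player II's commitment gain: 11 − 9 = 2.

2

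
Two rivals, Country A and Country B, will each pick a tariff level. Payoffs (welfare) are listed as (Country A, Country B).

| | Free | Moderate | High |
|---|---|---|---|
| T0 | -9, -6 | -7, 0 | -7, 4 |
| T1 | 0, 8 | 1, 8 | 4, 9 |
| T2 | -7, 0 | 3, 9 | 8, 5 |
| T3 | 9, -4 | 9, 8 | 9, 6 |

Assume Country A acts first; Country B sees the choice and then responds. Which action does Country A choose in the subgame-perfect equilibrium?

T3

Solve by backward induction (Country A leads).
- T0 → Country B plays High (best of -6, 0, 4); Country A gets -7.
- T1 → Country B plays High (best of 8, 8, 9); Country A gets 4.
- T2 → Country B plays Moderate (best of 0, 9, 5); Country A gets 3.
- T3 → Country B plays Moderate (best of -4, 8, 6); Country A gets 9.
Maximizing over -7, 4, 3, 9, Country A chooses T3. Subgame-perfect outcome: (T3, Moderate) with payoffs (9, 8).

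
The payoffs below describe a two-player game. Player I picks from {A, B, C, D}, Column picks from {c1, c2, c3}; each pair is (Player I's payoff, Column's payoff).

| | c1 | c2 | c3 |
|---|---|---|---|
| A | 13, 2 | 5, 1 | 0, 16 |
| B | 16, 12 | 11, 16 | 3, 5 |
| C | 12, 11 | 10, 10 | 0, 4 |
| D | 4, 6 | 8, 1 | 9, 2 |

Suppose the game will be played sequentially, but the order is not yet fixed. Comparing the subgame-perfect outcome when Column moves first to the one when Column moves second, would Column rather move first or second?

first

If Player I leads: Column's best replies are A→c3, B→c2, C→c1, D→c1; Player I's induced payoffs 0, 11, 12, 4; outcome (C, c1), payoffs (12, 11).
If Column leads: Player I's best replies are c1→B, c2→B, c3→D; Column's induced payoffs 12, 16, 2; outcome (B, c2), payoffs (11, 16).
Column gets 16 moving first and 11 moving second, so Column prefers to move first.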